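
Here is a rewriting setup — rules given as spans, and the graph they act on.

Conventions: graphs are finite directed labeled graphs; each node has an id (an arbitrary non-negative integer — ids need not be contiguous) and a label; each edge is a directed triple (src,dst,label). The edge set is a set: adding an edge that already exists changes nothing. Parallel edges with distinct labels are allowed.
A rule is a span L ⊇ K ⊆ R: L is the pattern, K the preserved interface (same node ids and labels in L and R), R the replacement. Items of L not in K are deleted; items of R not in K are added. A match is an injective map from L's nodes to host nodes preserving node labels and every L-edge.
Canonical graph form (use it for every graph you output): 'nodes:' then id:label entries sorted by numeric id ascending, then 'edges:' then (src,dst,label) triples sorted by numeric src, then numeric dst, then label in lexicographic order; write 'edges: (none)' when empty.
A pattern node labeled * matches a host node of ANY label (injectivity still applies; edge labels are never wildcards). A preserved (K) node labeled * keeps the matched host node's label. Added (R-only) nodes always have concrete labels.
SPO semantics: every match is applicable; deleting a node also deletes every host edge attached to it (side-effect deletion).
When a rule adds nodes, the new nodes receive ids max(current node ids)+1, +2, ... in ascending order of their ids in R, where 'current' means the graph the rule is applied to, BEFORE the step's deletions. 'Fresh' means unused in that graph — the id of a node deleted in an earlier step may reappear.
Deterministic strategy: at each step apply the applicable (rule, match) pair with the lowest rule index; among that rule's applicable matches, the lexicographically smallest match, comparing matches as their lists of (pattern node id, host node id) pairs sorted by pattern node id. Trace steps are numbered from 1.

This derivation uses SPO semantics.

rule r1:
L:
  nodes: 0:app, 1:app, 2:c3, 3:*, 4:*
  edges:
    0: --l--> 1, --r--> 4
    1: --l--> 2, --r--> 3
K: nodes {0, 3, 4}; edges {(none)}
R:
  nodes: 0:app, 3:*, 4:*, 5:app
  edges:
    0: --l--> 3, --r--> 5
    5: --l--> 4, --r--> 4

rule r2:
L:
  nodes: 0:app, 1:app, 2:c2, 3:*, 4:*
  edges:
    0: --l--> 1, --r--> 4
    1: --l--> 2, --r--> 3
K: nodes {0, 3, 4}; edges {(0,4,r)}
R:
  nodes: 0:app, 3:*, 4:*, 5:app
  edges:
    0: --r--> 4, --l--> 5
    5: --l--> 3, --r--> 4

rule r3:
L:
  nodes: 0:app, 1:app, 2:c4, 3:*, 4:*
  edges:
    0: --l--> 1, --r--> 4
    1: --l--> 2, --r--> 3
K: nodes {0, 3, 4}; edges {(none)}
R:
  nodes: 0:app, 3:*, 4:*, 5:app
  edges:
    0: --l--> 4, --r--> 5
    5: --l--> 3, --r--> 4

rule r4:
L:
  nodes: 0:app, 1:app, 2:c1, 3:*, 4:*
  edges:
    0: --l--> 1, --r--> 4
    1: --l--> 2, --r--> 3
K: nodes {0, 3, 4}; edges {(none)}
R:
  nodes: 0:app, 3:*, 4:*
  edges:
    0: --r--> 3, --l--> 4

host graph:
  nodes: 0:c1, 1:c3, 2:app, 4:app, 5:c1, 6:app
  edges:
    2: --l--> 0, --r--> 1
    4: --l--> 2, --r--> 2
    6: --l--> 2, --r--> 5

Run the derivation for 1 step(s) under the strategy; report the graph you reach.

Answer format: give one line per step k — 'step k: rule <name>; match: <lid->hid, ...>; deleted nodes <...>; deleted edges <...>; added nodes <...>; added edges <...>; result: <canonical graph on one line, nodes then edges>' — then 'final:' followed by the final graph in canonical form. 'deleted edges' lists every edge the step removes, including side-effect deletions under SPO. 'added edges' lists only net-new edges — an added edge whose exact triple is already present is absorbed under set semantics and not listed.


step 1: rule r4; match: 0->6, 1->2, 2->0, 3->1, 4->5; deleted nodes 0, 2; deleted edges (2,0,l); (2,1,r); (4,2,l); (4,2,r); (6,2,l); (6,5,r); added nodes (none); added edges (6,1,r); (6,5,l); result: nodes: 1:c3, 4:app, 5:c1, 6:app edges: (6,1,r); (6,5,l)
final:
nodes: 1:c3, 4:app, 5:c1, 6:app
edges: (6,1,r); (6,5,l)


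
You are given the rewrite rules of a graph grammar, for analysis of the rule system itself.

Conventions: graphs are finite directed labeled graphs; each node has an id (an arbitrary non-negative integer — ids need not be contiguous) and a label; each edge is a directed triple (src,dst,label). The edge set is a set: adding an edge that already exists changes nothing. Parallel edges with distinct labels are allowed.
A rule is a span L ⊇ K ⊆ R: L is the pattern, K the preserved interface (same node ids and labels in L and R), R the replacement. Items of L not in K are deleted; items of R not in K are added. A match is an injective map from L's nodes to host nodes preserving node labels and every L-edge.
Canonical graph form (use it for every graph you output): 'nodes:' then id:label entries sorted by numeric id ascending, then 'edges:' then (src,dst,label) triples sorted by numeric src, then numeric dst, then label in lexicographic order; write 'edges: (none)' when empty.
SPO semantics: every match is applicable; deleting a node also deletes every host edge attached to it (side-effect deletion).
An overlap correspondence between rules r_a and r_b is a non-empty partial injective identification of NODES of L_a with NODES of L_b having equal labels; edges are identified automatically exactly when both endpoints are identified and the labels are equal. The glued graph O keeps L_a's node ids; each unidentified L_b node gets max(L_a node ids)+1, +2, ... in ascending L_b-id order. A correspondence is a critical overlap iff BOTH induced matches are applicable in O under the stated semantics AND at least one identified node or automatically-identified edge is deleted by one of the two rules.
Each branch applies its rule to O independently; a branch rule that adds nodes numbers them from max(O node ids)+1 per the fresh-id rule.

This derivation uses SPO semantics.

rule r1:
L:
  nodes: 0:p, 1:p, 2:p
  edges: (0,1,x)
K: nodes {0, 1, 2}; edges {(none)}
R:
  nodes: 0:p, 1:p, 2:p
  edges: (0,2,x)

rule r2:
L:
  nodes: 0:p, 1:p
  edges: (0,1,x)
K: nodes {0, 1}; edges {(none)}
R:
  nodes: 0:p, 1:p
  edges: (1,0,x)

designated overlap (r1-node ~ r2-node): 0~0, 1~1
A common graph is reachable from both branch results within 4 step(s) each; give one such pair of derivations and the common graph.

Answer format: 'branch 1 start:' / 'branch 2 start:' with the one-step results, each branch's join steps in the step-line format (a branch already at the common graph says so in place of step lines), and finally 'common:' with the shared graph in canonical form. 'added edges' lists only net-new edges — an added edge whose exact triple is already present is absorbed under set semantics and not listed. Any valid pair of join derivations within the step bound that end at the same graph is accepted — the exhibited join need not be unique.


branch 1 start:
nodes: 0:p, 1:p, 2:p
edges: (0,2,x)
branch 2 start:
nodes: 0:p, 1:p, 2:p
edges: (1,0,x)
branch 1 step 1: rule r1; match: 0->0, 1->2, 2->1; deleted nodes (none); deleted edges (0,2,x); added nodes (none); added edges (0,1,x); result: nodes: 0:p, 1:p, 2:p edges: (0,1,x)
branch 2 step 1: rule r2; match: 0->1, 1->0; deleted nodes (none); deleted edges (1,0,x); added nodes (none); added edges (0,1,x); result: nodes: 0:p, 1:p, 2:p edges: (0,1,x)
common:
nodes: 0:p, 1:p, 2:p
edges: (0,1,x)


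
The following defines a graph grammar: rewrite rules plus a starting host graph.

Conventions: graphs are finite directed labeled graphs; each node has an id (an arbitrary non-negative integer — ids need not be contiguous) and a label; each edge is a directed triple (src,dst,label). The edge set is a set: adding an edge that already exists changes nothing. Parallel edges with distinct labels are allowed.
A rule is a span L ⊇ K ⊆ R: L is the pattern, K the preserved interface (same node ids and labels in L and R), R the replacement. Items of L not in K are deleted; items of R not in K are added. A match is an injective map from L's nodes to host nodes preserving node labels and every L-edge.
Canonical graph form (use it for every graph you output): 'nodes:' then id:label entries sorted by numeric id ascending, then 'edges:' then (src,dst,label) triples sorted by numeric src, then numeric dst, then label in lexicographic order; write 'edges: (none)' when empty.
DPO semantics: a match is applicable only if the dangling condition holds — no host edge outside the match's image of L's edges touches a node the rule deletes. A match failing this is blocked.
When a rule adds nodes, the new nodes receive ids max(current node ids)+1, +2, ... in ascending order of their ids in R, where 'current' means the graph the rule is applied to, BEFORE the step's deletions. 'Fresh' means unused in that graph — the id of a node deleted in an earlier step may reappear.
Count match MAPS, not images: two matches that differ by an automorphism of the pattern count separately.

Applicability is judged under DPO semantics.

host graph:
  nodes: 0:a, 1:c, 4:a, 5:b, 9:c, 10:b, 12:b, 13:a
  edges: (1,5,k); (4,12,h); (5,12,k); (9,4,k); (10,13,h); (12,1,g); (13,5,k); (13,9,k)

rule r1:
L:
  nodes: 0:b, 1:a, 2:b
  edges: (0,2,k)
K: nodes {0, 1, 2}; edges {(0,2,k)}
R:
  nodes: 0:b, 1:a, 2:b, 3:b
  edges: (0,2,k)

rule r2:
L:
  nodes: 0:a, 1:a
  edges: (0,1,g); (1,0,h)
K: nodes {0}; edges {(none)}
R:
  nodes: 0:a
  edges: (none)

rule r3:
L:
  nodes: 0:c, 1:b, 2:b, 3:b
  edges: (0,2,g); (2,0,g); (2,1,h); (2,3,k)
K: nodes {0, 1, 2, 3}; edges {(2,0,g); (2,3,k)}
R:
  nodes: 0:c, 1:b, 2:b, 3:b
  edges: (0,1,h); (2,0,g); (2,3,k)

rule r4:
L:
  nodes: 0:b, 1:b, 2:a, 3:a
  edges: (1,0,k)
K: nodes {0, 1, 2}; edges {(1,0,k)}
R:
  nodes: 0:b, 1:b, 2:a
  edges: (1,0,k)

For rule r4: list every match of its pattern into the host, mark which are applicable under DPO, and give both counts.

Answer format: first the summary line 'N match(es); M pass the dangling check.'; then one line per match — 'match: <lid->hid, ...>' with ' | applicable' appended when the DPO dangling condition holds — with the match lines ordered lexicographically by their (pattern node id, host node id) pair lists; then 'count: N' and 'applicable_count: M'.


6 match(es); 2 pass the dangling check.
match: 0->12, 1->5, 2->0, 3->4
match: 0->12, 1->5, 2->0, 3->13
match: 0->12, 1->5, 2->4, 3->0 | applicable
match: 0->12, 1->5, 2->4, 3->13
match: 0->12, 1->5, 2->13, 3->0 | applicable
match: 0->12, 1->5, 2->13, 3->4
count: 6
applicable_count: 2


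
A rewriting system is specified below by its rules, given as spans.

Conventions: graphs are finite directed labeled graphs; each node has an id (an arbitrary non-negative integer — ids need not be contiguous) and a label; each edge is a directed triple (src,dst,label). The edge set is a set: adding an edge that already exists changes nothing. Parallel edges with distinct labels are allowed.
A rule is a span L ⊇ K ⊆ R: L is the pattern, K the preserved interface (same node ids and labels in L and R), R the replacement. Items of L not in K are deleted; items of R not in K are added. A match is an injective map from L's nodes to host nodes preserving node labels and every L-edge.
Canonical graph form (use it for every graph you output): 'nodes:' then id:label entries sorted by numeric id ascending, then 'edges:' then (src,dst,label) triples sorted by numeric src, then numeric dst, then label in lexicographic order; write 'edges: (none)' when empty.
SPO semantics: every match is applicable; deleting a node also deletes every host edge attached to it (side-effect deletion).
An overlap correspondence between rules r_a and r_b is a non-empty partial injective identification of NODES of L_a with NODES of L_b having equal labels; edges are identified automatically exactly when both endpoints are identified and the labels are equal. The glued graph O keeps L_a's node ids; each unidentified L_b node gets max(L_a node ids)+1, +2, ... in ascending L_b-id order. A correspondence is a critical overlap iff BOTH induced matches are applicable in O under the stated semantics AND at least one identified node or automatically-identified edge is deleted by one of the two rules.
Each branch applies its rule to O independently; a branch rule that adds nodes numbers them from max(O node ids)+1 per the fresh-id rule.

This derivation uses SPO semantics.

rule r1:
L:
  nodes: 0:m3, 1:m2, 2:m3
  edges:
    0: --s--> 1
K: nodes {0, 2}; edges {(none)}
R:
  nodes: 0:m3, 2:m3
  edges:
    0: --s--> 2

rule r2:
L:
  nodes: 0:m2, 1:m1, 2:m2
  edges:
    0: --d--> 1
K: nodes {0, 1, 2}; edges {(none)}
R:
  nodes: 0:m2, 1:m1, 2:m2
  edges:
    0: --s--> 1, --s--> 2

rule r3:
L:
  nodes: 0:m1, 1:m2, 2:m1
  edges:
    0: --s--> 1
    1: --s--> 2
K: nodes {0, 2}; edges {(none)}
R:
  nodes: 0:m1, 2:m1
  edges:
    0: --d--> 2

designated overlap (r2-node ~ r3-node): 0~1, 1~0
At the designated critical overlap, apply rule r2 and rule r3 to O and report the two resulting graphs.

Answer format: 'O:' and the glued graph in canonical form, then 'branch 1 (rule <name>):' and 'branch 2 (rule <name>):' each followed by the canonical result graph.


O:
nodes: 0:m2, 1:m1, 2:m2, 3:m1
edges: (0,1,d); (0,3,s); (1,0,s)
branch 1 (rule r2):
nodes: 0:m2, 1:m1, 2:m2, 3:m1
edges: (0,1,s); (0,2,s); (0,3,s); (1,0,s)
branch 2 (rule r3):
nodes: 1:m1, 2:m2, 3:m1
edges: (1,3,d)


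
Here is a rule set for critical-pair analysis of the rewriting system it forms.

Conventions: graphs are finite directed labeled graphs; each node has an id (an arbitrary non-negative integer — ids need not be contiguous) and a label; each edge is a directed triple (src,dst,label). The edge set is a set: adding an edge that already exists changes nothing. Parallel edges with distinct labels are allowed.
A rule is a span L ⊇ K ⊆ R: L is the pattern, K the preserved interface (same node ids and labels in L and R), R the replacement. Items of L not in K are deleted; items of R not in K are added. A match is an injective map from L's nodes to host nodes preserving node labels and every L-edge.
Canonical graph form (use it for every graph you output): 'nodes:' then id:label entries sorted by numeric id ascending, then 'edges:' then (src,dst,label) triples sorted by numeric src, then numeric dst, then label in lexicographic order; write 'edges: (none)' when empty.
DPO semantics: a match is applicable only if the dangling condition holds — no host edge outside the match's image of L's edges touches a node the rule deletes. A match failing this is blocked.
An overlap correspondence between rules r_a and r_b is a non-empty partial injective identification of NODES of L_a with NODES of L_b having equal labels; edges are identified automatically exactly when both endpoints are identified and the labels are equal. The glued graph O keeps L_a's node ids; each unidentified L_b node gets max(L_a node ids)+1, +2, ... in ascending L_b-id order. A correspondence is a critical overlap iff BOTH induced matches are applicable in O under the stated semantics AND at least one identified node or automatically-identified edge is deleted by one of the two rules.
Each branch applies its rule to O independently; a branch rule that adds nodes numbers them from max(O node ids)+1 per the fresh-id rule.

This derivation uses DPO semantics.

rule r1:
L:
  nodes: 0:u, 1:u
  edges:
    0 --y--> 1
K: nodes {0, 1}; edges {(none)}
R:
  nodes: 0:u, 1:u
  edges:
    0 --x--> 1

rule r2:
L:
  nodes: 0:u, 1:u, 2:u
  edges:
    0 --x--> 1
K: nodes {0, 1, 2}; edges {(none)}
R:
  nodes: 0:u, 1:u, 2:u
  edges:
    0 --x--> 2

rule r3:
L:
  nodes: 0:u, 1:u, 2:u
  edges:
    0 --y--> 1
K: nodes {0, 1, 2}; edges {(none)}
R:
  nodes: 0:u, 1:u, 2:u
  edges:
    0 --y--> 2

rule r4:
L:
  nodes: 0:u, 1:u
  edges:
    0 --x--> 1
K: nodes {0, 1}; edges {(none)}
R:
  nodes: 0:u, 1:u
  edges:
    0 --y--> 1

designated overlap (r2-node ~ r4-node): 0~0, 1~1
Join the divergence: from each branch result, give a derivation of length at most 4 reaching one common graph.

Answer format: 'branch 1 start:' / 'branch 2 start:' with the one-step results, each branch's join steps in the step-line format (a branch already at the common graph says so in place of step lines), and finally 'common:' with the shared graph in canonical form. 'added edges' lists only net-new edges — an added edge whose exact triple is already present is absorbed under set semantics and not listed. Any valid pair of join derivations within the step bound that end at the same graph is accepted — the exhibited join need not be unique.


branch 1 start:
nodes: 0:u, 1:u, 2:u
edges: (0,2,x)
branch 2 start:
nodes: 0:u, 1:u, 2:u
edges: (0,1,y)
branch 1 step 1: rule r2; match: 0->0, 1->2, 2->1; deleted nodes (none); deleted edges (0,2,x); added nodes (none); added edges (0,1,x); result: nodes: 0:u, 1:u, 2:u edges: (0,1,x)
branch 2 step 1: rule r1; match: 0->0, 1->1; deleted nodes (none); deleted edges (0,1,y); added nodes (none); added edges (0,1,x); result: nodes: 0:u, 1:u, 2:u edges: (0,1,x)
common:
nodes: 0:u, 1:u, 2:u
edges: (0,1,x)


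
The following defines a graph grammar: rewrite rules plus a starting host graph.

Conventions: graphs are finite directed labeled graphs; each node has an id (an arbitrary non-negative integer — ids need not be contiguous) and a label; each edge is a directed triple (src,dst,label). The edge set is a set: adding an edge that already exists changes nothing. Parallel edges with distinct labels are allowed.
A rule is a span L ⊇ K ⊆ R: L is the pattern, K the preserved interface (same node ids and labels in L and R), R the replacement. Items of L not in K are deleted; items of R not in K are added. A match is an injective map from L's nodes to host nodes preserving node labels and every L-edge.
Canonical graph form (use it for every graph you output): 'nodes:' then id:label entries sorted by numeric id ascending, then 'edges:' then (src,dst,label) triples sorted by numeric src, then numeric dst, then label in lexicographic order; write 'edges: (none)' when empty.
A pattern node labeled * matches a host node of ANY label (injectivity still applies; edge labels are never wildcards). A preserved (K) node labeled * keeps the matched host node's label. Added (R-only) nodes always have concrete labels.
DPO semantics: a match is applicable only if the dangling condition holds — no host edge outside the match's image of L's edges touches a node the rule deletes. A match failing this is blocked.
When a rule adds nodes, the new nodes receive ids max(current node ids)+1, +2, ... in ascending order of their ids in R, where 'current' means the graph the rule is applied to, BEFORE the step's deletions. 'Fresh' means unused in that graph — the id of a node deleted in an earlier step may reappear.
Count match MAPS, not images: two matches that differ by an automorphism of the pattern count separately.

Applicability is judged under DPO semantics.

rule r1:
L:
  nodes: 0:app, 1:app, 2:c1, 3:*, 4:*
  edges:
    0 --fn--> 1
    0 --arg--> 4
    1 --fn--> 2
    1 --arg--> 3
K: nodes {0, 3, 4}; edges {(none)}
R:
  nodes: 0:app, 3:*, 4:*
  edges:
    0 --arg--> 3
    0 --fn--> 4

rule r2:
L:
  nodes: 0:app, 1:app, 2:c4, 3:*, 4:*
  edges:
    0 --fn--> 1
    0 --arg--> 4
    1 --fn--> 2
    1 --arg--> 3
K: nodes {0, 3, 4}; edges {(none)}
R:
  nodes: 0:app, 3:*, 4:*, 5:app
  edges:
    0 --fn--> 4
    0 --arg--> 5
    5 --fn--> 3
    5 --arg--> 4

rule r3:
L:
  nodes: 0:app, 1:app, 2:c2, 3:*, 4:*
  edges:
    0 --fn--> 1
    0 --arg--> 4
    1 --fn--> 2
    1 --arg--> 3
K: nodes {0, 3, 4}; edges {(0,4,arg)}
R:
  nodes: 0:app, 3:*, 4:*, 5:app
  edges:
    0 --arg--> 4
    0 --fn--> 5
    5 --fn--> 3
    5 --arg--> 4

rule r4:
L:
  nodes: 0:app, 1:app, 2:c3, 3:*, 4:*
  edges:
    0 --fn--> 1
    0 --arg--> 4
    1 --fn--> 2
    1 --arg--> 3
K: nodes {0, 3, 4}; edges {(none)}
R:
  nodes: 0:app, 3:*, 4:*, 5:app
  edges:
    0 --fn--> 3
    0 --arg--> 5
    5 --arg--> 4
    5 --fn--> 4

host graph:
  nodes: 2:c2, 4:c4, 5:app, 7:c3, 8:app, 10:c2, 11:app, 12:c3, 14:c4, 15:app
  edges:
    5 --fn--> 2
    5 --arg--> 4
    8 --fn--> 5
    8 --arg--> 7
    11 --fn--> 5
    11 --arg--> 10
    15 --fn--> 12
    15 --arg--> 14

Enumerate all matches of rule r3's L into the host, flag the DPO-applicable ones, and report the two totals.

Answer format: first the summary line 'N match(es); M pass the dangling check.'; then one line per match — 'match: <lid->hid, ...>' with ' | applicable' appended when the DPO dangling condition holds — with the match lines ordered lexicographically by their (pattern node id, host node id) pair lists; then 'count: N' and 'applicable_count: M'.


2 match(es); 0 pass the dangling check.
match: 0->8, 1->5, 2->2, 3->4, 4->7
match: 0->11, 1->5, 2->2, 3->4, 4->10
count: 2
applicable_count: 0


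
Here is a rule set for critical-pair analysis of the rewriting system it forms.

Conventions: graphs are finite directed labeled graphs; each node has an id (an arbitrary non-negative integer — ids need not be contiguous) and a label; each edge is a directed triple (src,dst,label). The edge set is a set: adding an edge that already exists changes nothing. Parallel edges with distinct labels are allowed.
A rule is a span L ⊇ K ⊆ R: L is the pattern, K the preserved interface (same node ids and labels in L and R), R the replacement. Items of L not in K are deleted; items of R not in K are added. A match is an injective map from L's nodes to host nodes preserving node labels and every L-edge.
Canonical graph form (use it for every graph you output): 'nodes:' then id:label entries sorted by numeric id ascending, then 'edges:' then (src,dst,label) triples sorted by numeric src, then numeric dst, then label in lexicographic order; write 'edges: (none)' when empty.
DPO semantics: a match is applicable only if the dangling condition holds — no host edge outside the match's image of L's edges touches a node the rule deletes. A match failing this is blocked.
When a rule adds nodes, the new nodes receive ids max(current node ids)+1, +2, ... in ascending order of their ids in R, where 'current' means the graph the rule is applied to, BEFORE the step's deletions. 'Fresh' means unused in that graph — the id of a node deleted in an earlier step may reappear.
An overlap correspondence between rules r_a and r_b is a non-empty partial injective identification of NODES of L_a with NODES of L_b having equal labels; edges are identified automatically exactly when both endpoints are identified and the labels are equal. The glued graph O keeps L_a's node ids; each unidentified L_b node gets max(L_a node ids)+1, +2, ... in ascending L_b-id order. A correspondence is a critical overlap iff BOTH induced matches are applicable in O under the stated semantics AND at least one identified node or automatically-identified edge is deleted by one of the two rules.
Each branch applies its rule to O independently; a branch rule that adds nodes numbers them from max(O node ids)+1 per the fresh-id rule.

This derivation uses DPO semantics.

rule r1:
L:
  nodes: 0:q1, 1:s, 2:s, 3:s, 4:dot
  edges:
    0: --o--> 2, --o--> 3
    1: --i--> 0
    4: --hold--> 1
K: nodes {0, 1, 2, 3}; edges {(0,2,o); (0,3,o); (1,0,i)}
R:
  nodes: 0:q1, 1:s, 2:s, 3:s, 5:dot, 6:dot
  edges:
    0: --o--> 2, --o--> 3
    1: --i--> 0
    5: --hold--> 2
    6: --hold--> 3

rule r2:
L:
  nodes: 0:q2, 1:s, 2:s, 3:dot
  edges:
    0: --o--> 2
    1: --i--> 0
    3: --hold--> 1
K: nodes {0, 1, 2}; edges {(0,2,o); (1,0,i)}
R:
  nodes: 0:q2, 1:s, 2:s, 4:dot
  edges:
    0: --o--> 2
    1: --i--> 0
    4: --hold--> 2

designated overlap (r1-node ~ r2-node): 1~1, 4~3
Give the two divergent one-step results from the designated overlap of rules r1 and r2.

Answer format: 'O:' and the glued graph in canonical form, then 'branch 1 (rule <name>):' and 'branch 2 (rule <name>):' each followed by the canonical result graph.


O:
nodes: 0:q1, 1:s, 2:s, 3:s, 4:dot, 5:q2, 6:s
edges: (0,2,o); (0,3,o); (1,0,i); (1,5,i); (4,1,hold); (5,6,o)
branch 1 (rule r1):
nodes: 0:q1, 1:s, 2:s, 3:s, 5:q2, 6:s, 7:dot, 8:dot
edges: (0,2,o); (0,3,o); (1,0,i); (1,5,i); (5,6,o); (7,2,hold); (8,3,hold)
branch 2 (rule r2):
nodes: 0:q1, 1:s, 2:s, 3:s, 5:q2, 6:s, 7:dot
edges: (0,2,o); (0,3,o); (1,0,i); (1,5,i); (5,6,o); (7,6,hold)


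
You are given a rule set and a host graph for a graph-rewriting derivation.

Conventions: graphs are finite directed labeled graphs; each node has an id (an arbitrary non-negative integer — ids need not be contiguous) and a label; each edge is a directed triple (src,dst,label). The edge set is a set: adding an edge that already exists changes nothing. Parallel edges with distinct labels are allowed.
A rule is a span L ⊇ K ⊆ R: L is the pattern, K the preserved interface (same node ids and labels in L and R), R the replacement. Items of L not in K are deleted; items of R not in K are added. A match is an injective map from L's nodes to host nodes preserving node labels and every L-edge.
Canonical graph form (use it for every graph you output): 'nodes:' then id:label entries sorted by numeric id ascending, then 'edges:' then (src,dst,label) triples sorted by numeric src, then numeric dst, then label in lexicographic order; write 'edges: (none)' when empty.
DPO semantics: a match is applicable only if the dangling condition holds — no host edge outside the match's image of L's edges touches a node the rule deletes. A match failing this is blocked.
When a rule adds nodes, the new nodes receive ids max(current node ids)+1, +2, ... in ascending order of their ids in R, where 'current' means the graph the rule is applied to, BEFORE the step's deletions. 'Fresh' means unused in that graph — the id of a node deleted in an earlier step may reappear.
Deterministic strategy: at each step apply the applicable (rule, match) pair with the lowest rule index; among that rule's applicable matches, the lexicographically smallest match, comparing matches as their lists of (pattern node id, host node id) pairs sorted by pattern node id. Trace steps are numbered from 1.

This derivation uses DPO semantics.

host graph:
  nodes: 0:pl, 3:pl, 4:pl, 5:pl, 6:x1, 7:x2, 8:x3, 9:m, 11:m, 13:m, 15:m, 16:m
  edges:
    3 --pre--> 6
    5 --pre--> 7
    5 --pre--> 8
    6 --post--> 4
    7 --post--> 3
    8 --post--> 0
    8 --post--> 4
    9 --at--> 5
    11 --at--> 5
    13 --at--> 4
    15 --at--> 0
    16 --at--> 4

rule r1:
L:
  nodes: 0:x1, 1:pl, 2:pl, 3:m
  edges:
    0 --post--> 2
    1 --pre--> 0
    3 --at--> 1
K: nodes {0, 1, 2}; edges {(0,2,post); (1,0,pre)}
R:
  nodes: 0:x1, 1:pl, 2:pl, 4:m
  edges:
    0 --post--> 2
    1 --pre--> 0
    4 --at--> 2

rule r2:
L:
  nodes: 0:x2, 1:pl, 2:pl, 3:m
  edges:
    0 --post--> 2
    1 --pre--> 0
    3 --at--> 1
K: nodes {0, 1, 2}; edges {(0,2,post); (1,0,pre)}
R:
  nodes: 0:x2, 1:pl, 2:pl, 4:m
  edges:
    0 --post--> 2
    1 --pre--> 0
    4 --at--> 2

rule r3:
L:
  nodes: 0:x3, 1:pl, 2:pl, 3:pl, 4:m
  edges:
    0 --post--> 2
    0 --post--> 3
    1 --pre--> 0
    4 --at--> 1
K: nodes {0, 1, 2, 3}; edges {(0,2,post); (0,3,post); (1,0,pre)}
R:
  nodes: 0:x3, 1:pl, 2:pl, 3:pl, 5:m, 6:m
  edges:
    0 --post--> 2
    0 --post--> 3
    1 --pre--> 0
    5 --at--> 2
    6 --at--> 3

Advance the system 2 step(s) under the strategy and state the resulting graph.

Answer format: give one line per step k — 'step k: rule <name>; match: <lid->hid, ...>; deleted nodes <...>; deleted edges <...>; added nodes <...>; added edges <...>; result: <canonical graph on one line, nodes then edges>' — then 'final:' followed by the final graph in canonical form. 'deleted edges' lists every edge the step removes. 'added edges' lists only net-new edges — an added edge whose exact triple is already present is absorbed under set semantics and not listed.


step 1: rule r2; match: 0->7, 1->5, 2->3, 3->9; deleted nodes 9; deleted edges (9,5,at); added nodes 17; added edges (17,3,at); result: nodes: 0:pl, 3:pl, 4:pl, 5:pl, 6:x1, 7:x2, 8:x3, 11:m, 13:m, 15:m, 16:m, 17:m edges: (3,6,pre); (5,7,pre); (5,8,pre); (6,4,post); (7,3,post); (8,0,post); (8,4,post); (11,5,at); (13,4,at); (15,0,at); (16,4,at); (17,3,at)
step 2: rule r1; match: 0->6, 1->3, 2->4, 3->17; deleted nodes 17; deleted edges (17,3,at); added nodes 18; added edges (18,4,at); result: nodes: 0:pl, 3:pl, 4:pl, 5:pl, 6:x1, 7:x2, 8:x3, 11:m, 13:m, 15:m, 16:m, 18:m edges: (3,6,pre); (5,7,pre); (5,8,pre); (6,4,post); (7,3,post); (8,0,post); (8,4,post); (11,5,at); (13,4,at); (15,0,at); (16,4,at); (18,4,at)
final:
nodes: 0:pl, 3:pl, 4:pl, 5:pl, 6:x1, 7:x2, 8:x3, 11:m, 13:m, 15:m, 16:m, 18:m
edges: (3,6,pre); (5,7,pre); (5,8,pre); (6,4,post); (7,3,post); (8,0,post); (8,4,post); (11,5,at); (13,4,at); (15,0,at); (16,4,at); (18,4,at)


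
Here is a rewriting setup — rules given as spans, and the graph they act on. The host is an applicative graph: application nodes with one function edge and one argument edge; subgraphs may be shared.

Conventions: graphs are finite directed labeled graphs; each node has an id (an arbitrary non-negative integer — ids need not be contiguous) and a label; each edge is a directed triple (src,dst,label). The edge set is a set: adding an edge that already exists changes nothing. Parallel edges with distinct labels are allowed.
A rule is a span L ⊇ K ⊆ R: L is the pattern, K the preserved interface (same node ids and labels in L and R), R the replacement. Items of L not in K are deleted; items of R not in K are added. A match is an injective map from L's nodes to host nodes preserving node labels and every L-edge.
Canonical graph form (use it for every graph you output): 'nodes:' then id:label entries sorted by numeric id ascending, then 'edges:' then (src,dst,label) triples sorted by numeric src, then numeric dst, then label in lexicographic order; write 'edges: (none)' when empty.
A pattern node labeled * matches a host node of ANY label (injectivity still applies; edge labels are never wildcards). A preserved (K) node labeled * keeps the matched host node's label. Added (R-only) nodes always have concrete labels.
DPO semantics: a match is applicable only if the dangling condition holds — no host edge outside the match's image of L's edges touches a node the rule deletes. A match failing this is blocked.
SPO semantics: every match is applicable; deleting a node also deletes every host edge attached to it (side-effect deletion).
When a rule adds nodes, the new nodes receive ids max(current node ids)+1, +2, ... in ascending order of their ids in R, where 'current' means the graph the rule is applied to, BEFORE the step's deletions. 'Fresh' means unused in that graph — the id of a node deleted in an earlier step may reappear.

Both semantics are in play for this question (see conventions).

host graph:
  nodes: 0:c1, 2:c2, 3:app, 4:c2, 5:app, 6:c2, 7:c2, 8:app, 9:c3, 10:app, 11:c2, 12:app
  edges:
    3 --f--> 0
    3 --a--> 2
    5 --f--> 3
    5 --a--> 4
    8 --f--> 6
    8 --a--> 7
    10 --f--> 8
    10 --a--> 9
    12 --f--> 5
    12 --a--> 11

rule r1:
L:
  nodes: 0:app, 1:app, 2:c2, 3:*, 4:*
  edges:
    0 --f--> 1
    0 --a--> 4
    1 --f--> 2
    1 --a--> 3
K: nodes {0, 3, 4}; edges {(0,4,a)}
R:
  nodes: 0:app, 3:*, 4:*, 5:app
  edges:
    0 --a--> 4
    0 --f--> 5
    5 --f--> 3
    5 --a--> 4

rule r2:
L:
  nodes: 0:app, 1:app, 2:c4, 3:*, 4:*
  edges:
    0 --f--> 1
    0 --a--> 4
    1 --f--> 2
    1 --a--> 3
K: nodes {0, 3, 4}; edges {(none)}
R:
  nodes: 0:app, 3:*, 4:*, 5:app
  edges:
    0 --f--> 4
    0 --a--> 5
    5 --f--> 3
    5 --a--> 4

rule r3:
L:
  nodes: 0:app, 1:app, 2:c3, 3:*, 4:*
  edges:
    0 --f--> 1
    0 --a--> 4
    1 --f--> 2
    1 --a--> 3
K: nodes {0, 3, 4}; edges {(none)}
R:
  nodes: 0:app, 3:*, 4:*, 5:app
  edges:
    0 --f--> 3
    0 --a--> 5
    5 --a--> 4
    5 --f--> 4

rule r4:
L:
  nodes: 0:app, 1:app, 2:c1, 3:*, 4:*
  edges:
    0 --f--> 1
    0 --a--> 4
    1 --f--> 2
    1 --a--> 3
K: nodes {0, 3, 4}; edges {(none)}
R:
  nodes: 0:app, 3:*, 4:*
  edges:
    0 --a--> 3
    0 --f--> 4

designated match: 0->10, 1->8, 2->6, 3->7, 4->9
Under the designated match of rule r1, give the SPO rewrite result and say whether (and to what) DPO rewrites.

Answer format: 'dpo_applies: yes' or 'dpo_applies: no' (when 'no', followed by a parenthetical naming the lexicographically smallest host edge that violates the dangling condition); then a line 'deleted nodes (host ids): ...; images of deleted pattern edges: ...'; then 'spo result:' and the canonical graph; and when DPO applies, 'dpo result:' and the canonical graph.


dpo_applies: yes
deleted nodes (host ids): 6, 8; images of deleted pattern edges: (8,6,f); (8,7,a); (10,8,f)
spo result:
nodes: 0:c1, 2:c2, 3:app, 4:c2, 5:app, 7:c2, 9:c3, 10:app, 11:c2, 12:app, 13:app
edges: (3,0,f); (3,2,a); (5,3,f); (5,4,a); (10,9,a); (10,13,f); (12,5,f); (12,11,a); (13,7,f); (13,9,a)
dpo result:
nodes: 0:c1, 2:c2, 3:app, 4:c2, 5:app, 7:c2, 9:c3, 10:app, 11:c2, 12:app, 13:app
edges: (3,0,f); (3,2,a); (5,3,f); (5,4,a); (10,9,a); (10,13,f); (12,5,f); (12,11,a); (13,7,f); (13,9,a)


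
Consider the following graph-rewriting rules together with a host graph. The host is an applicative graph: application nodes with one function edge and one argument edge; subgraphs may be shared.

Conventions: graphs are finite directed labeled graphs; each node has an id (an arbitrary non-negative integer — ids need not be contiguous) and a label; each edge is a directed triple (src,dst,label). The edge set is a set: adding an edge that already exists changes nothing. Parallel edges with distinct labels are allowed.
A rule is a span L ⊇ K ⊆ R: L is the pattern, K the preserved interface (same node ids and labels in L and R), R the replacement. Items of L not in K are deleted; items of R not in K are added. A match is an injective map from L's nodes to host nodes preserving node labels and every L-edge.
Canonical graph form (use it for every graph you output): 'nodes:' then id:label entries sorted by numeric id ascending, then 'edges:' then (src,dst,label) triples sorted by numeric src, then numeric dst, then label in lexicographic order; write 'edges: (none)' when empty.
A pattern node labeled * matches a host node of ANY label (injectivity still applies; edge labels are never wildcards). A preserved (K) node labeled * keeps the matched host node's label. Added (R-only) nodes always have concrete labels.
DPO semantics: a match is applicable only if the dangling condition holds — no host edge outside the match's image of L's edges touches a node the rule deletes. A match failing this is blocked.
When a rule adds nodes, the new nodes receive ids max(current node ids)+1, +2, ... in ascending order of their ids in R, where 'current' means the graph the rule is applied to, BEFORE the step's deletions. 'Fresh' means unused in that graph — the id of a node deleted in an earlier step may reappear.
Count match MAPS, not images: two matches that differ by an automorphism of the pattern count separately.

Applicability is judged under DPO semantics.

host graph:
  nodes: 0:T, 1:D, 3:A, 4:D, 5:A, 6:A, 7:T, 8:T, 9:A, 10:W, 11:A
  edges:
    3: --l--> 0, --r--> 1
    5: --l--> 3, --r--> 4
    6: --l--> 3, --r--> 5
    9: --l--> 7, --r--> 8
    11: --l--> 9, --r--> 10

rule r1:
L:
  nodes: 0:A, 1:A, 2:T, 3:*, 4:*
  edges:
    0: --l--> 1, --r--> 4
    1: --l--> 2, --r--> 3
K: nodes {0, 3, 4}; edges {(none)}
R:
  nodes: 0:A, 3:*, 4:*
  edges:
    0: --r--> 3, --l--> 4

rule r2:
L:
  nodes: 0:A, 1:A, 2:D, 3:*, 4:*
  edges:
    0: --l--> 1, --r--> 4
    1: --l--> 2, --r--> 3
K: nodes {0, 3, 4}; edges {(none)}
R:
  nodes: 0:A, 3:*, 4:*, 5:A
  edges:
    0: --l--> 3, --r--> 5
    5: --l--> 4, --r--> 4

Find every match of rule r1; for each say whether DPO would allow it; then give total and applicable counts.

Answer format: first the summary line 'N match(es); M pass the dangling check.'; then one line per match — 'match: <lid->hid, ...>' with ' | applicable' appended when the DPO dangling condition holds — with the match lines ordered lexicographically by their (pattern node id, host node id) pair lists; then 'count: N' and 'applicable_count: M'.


3 match(es); 1 pass the dangling check.
match: 0->5, 1->3, 2->0, 3->1, 4->4
match: 0->6, 1->3, 2->0, 3->1, 4->5
match: 0->11, 1->9, 2->7, 3->8, 4->10 | applicable
count: 3
applicable_count: 1


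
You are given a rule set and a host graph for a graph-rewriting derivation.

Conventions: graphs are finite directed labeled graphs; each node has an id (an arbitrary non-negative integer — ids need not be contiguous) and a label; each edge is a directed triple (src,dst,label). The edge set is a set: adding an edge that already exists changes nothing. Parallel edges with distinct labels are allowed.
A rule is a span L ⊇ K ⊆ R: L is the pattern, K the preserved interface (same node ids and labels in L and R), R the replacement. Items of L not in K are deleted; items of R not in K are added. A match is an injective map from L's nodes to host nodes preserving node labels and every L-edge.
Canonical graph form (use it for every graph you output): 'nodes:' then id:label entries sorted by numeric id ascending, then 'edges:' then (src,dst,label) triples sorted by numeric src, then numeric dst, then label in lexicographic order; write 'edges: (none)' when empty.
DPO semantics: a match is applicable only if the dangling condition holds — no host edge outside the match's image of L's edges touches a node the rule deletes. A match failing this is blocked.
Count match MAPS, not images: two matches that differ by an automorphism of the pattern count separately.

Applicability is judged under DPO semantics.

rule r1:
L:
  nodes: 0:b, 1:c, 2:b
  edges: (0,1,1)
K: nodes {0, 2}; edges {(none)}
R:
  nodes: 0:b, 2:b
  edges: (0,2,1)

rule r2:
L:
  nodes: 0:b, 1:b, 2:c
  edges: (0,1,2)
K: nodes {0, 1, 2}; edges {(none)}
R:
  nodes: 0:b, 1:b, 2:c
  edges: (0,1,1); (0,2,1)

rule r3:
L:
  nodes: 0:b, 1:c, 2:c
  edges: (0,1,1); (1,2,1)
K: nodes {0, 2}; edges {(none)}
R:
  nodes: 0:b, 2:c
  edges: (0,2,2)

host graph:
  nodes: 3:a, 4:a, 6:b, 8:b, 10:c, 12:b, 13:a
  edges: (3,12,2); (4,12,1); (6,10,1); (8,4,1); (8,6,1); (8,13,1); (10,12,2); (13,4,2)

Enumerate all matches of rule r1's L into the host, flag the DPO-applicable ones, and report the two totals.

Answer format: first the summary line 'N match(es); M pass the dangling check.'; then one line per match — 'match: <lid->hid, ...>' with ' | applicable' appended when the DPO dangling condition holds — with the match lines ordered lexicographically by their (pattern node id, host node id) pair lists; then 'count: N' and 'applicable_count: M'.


2 match(es); 0 pass the dangling check.
match: 0->6, 1->10, 2->8
match: 0->6, 1->10, 2->12
count: 2
applicable_count: 0


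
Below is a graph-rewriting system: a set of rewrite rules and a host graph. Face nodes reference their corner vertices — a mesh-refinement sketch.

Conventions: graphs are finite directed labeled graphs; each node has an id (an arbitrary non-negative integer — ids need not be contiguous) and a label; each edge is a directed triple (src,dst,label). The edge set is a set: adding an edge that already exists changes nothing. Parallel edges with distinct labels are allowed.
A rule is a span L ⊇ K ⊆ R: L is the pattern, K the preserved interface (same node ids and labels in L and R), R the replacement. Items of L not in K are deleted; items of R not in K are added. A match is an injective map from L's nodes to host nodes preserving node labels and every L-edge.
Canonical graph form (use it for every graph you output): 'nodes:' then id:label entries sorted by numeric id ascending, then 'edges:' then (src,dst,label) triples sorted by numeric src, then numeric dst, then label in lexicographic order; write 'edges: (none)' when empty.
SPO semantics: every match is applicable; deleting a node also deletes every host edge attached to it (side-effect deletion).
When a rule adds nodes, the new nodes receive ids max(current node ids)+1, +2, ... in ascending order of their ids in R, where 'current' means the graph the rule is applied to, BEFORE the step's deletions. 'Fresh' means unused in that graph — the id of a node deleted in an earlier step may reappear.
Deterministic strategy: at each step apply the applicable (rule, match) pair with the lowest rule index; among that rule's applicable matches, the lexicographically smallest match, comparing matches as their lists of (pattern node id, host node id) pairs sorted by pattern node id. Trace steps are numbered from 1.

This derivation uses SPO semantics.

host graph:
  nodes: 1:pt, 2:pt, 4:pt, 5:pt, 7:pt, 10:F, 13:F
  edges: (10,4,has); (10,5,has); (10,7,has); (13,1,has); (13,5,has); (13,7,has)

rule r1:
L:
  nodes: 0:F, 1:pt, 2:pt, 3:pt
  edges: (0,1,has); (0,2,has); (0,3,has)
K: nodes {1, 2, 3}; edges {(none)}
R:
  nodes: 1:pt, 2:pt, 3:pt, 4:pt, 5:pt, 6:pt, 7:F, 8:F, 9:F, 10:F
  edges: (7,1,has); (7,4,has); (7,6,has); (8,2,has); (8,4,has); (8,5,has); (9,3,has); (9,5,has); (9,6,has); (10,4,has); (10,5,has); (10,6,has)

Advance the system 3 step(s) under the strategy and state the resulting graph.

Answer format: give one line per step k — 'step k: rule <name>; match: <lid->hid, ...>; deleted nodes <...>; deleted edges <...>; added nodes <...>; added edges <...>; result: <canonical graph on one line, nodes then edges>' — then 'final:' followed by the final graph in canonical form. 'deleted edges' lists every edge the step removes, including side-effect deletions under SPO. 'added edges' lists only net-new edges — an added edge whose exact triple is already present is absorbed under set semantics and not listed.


step 1: rule r1; match: 0->10, 1->4, 2->5, 3->7; deleted nodes 10; deleted edges (10,4,has); (10,5,has); (10,7,has); added nodes 14, 15, 16, 17, 18, 19, 20; added edges (17,4,has); (17,14,has); (17,16,has); (18,5,has); (18,14,has); (18,15,has); (19,7,has); (19,15,has); (19,16,has); (20,14,has); (20,15,has); (20,16,has); result: nodes: 1:pt, 2:pt, 4:pt, 5:pt, 7:pt, 13:F, 14:pt, 15:pt, 16:pt, 17:F, 18:F, 19:F, 20:F edges: (13,1,has); (13,5,has); (13,7,has); (17,4,has); (17,14,has); (17,16,has); (18,5,has); (18,14,has); (18,15,has); (19,7,has); (19,15,has); (19,16,has); (20,14,has); (20,15,has); (20,16,has)
step 2: rule r1; match: 0->13, 1->1, 2->5, 3->7; deleted nodes 13; deleted edges (13,1,has); (13,5,has); (13,7,has); added nodes 21, 22, 23, 24, 25, 26, 27; added edges (24,1,has); (24,21,has); (24,23,has); (25,5,has); (25,21,has); (25,22,has); (26,7,has); (26,22,has); (26,23,has); (27,21,has); (27,22,has); (27,23,has); result: nodes: 1:pt, 2:pt, 4:pt, 5:pt, 7:pt, 14:pt, 15:pt, 16:pt, 17:F, 18:F, 19:F, 20:F, 21:pt, 22:pt, 23:pt, 24:F, 25:F, 26:F, 27:F edges: (17,4,has); (17,14,has); (17,16,has); (18,5,has); (18,14,has); (18,15,has); (19,7,has); (19,15,has); (19,16,has); (20,14,has); (20,15,has); (20,16,has); (24,1,has); (24,21,has); (24,23,has); (25,5,has); (25,21,has); (25,22,has); (26,7,has); (26,22,has); (26,23,has); (27,21,has); (27,22,has); (27,23,has)
step 3: rule r1; match: 0->17, 1->4, 2->14, 3->16; deleted nodes 17; deleted edges (17,4,has); (17,14,has); (17,16,has); added nodes 28, 29, 30, 31, 32, 33, 34; added edges (31,4,has); (31,28,has); (31,30,has); (32,14,has); (32,28,has); (32,29,has); (33,16,has); (33,29,has); (33,30,has); (34,28,has); (34,29,has); (34,30,has); result: nodes: 1:pt, 2:pt, 4:pt, 5:pt, 7:pt, 14:pt, 15:pt, 16:pt, 18:F, 19:F, 20:F, 21:pt, 22:pt, 23:pt, 24:F, 25:F, 26:F, 27:F, 28:pt, 29:pt, 30:pt, 31:F, 32:F, 33:F, 34:F edges: (18,5,has); (18,14,has); (18,15,has); (19,7,has); (19,15,has); (19,16,has); (20,14,has); (20,15,has); (20,16,has); (24,1,has); (24,21,has); (24,23,has); (25,5,has); (25,21,has); (25,22,has); (26,7,has); (26,22,has); (26,23,has); (27,21,has); (27,22,has); (27,23,has); (31,4,has); (31,28,has); (31,30,has); (32,14,has); (32,28,has); (32,29,has); (33,16,has); (33,29,has); (33,30,has); (34,28,has); (34,29,has); (34,30,has)
final:
nodes: 1:pt, 2:pt, 4:pt, 5:pt, 7:pt, 14:pt, 15:pt, 16:pt, 18:F, 19:F, 20:F, 21:pt, 22:pt, 23:pt, 24:F, 25:F, 26:F, 27:F, 28:pt, 29:pt, 30:pt, 31:F, 32:F, 33:F, 34:F
edges: (18,5,has); (18,14,has); (18,15,has); (19,7,has); (19,15,has); (19,16,has); (20,14,has); (20,15,has); (20,16,has); (24,1,has); (24,21,has); (24,23,has); (25,5,has); (25,21,has); (25,22,has); (26,7,has); (26,22,has); (26,23,has); (27,21,has); (27,22,has); (27,23,has); (31,4,has); (31,28,has); (31,30,has); (32,14,has); (32,28,has); (32,29,has); (33,16,has); (33,29,has); (33,30,has); (34,28,has); (34,29,has); (34,30,has)
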